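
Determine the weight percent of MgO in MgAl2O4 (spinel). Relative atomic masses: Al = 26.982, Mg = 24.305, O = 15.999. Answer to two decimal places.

M(MgAl2O4) = 142.265 g/mol; M(MgO) = 40.304 g/mol.
Moles MgO per formula unit = 1 Mg ÷ 1 = 1.0000.
MgO fraction = (1.0000 × 40.304) / 142.265 = 40.304/142.265 = 0.2833.

28.33 wt%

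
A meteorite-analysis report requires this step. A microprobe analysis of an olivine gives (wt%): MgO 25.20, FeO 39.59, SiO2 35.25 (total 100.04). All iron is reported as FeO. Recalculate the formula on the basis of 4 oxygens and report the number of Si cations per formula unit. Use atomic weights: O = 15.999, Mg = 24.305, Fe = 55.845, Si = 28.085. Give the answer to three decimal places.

25.20 wt% MgO ÷ 40.304 g/mol = 0.62525 mol, giving 0.62525 Mg and 0.62525 O.
39.59 wt% FeO ÷ 71.844 g/mol = 0.55106 mol, giving 0.55106 Fe and 0.55106 O.
35.25 wt% SiO2 ÷ 60.083 g/mol = 0.58669 mol, giving 0.58669 Si and 1.17338 O.
Oxygen sums to 2.34969; scaling by 4/2.34969 = 1.70235 puts the formula on 4 O.
Si: 0.58669 × 1.70235 = 0.999 atoms per formula unit.

0.999 Si apfu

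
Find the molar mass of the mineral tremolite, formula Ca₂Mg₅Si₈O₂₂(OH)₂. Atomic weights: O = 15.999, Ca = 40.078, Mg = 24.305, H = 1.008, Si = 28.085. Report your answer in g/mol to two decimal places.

812.35 g/mol

M = 2×40.078 + 5×24.305 + 8×28.085 + 24×15.999 + 2×1.008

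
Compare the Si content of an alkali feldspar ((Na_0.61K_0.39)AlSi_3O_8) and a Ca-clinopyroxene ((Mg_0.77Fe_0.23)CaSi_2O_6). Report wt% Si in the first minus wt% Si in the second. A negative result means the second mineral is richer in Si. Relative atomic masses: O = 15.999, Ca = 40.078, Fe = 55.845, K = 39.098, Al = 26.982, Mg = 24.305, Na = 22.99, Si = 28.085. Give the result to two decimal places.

6.28 percentage points

Si in (Na_0.61K_0.39)AlSi_3O_8: molar mass 268.501 g/mol; 3×28.085 = 84.255 g → 31.38 wt%.
Si in (Mg_0.77Fe_0.23)CaSi_2O_6: molar mass 223.801 g/mol; 2×28.085 = 56.170 g → 25.10 wt%.
Difference = 31.38 − 25.10 = 6.28 percentage points.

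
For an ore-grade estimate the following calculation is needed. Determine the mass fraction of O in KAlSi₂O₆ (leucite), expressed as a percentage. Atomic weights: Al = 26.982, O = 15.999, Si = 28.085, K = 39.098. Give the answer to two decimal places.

43.98 mass %

Molar mass of KAlSi₂O₆: 1*39.098 + 1*26.982 + 2*28.085 + 6*15.999 = 218.244 g/mol.
Mass of O per formula unit: 6 × 15.999 = 95.994 g.
Weight fraction O = 95.994 / 218.244 = 0.4398.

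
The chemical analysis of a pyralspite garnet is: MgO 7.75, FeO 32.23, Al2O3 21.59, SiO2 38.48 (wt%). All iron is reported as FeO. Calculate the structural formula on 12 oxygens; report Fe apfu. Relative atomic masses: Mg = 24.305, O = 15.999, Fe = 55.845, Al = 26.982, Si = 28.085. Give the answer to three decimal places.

2.105 Fe apfu

MgO (M=40.304): mol = 0.19229; Mg = 0.19229, O = 0.19229.
FeO (M=71.844): mol = 0.44861; Fe = 0.44861, O = 0.44861.
Al2O3 (M=101.961): mol = 0.21175; Al = 0.42350, O = 0.63525.
SiO2 (M=60.083): mol = 0.64045; Si = 0.64045, O = 1.28090.
ΣO = 2.55705; factor = 12/ΣO = 4.69291.
Fe apfu = 0.44861 × 4.69291 = 2.105.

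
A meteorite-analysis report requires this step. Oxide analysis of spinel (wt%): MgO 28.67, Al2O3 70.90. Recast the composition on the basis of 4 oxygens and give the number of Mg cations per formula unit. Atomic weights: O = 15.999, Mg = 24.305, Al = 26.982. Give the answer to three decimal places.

28.67 wt% MgO ÷ 40.304 g/mol = 0.71134 mol, giving 0.71134 Mg and 0.71134 O.
70.90 wt% Al2O3 ÷ 101.961 g/mol = 0.69536 mol, giving 1.39072 Al and 2.08608 O.
Oxygen sums to 2.79742; scaling by 4/2.79742 = 1.42989 puts the formula on 4 O.
Mg: 0.71134 × 1.42989 = 1.017 atoms per formula unit.

1.017 Mg apfu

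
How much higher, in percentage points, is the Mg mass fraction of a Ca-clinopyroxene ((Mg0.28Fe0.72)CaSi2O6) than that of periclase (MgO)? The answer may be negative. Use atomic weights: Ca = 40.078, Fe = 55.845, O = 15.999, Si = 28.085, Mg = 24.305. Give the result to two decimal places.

-57.46 percentage points

First mineral: 6.805 g Mg in 239.256 g formula = 2.84 wt% Mg.
Second mineral: 24.305 g Mg in 40.304 g formula = 60.30 wt% Mg.
2.84% − 60.30% gives a difference of -57.46 percentage points.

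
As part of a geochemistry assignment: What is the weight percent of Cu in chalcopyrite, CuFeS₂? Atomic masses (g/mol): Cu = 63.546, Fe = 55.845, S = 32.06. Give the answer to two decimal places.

M(CuFeS₂) = 183.511 g/mol.
Cu contributes 1 × 63.546 = 63.546 g per mole.
63.546/183.511 = 0.3463 → 34.63%.

34.63 weight percent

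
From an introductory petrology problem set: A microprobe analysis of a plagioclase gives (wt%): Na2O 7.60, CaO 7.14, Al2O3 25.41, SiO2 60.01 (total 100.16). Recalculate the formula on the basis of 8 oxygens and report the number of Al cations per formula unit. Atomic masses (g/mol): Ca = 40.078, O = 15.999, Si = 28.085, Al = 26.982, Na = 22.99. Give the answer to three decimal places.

1.331 Al apfu

Na2O (M=61.979): mol = 0.12262; Na = 0.24524, O = 0.12262.
CaO (M=56.077): mol = 0.12732; Ca = 0.12732, O = 0.12732.
Al2O3 (M=101.961): mol = 0.24921; Al = 0.49842, O = 0.74763.
SiO2 (M=60.083): mol = 0.99879; Si = 0.99879, O = 1.99758.
ΣO = 2.99515; factor = 8/ΣO = 2.67098.
Al apfu = 0.49842 × 2.67098 = 1.331.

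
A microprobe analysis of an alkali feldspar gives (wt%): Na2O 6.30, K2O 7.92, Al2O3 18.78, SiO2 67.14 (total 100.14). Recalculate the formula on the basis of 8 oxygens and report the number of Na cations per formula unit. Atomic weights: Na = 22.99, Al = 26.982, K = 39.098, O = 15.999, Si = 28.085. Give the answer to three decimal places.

0.547 Na apfu

Na2O (M=61.979): mol = 0.10165; Na = 0.20330, O = 0.10165.
K2O (M=94.195): mol = 0.08408; K = 0.16816, O = 0.08408.
Al2O3 (M=101.961): mol = 0.18419; Al = 0.36838, O = 0.55257.
SiO2 (M=60.083): mol = 1.11745; Si = 1.11745, O = 2.23490.
ΣO = 2.97320; factor = 8/ΣO = 2.69070.
Na apfu = 0.20330 × 2.69070 = 0.547.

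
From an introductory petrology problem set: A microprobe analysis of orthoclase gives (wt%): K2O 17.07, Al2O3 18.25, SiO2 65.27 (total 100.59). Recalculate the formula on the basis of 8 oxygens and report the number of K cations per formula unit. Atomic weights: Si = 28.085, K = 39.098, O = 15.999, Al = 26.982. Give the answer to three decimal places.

1.003 K apfu

K2O (M=94.195): mol = 0.18122; K = 0.36244, O = 0.18122.
Al2O3 (M=101.961): mol = 0.17899; Al = 0.35798, O = 0.53697.
SiO2 (M=60.083): mol = 1.08633; Si = 1.08633, O = 2.17266.
ΣO = 2.89085; factor = 8/ΣO = 2.76735.
K apfu = 0.36244 × 2.76735 = 1.003.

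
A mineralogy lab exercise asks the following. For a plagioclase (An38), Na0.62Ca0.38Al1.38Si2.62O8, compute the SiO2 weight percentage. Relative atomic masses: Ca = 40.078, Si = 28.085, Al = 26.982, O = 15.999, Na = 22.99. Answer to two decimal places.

58.67 wt%

Molar mass of Na0.62Ca0.38Al1.38Si2.62O8 = 0.62·22.99 + 0.38·40.078 + 1.38·26.982 + 2.62·28.085 + 8·15.999 = 268.293 g/mol.
Each formula unit contains 2.62 Si, equivalent to 2.62/1 = 2.6200 mol SiO2.
M(SiO2) = 1×28.085 + 2×15.999 = 60.083 g/mol.
Mass of SiO2 per formula unit = 2.6200 × 60.083 = 157.417 g.
SiO2 wt% = 157.417 / 268.293 × 100 = 58.67%.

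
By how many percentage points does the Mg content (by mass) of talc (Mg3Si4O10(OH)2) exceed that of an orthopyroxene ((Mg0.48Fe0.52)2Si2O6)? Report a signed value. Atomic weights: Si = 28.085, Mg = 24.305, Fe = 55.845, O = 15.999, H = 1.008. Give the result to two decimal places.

M(Mg3Si4O10(OH)2) = 379.259 g/mol, so wt% Mg = 72.915/379.259 × 100 = 19.23%.
M((Mg0.48Fe0.52)2Si2O6) = 233.576 g/mol, so wt% Mg = 23.333/233.576 × 100 = 9.99%.
19.23 − 9.99 = 9.24 pp.

9.24 percentage points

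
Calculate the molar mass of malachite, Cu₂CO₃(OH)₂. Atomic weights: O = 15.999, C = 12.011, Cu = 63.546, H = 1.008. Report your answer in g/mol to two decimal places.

M = 2*63.546 + 1*12.011 + 5*15.999 + 2*1.008

221.11 g/mol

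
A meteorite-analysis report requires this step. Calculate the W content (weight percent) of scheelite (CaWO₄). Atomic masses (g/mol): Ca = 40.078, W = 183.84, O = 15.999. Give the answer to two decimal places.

Molar mass of CaWO₄: 1×40.078 + 1×183.84 + 4×15.999 = 287.914 g/mol.
Mass of W per formula unit: 1 × 183.84 = 183.840 g.
Weight fraction W = 183.840 / 287.914 = 0.6385.

63.85 weight percent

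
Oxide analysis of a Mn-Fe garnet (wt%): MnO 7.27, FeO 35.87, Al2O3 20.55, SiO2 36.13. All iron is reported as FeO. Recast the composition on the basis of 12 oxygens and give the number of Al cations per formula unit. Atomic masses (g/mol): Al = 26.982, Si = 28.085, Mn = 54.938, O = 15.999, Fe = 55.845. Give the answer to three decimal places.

2.008 Al apfu

7.27 wt% MnO ÷ 70.937 g/mol = 0.10249 mol, giving 0.10249 Mn and 0.10249 O.
35.87 wt% FeO ÷ 71.844 g/mol = 0.49928 mol, giving 0.49928 Fe and 0.49928 O.
20.55 wt% Al2O3 ÷ 101.961 g/mol = 0.20155 mol, giving 0.40310 Al and 0.60465 O.
36.13 wt% SiO2 ÷ 60.083 g/mol = 0.60133 mol, giving 0.60133 Si and 1.20266 O.
Oxygen sums to 2.40908; scaling by 12/2.40908 = 4.98115 puts the formula on 12 O.
Al: 0.40310 × 4.98115 = 2.008 atoms per formula unit.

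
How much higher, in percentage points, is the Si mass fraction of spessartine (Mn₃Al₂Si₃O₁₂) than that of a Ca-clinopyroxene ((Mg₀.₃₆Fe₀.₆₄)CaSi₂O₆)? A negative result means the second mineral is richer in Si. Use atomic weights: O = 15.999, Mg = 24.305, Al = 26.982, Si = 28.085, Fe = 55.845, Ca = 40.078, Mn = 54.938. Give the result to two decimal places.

M(Mn₃Al₂Si₃O₁₂) = 495.021 g/mol, so wt% Si = 84.255/495.021 × 100 = 17.02%.
M((Mg₀.₃₆Fe₀.₆₄)CaSi₂O₆) = 236.733 g/mol, so wt% Si = 56.170/236.733 × 100 = 23.73%.
17.02 − 23.73 = -6.71 pp.

-6.71 percentage points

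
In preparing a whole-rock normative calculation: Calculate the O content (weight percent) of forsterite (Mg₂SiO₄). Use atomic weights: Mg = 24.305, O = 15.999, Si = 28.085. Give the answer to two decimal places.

Formula mass = 2*24.305 + 1*28.085 + 4*15.999 = 140.691 g/mol, of which 63.996 g is O.
So O makes up 63.996/140.691 = 0.4549 of the mass, i.e. 45.49%.

45.49 weight percent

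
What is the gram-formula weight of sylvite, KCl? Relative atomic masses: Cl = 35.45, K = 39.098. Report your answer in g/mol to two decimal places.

K: 1 × 39.098 = 39.0980
Cl: 1 × 35.45 = 35.4500
Summing the contributions gives the formula mass.

74.55 g/mol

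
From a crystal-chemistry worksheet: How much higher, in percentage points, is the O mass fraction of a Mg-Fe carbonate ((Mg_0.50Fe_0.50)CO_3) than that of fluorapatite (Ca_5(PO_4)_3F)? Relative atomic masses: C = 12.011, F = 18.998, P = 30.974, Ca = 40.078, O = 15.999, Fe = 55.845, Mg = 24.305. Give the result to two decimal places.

9.89 percentage points

O in (Mg_0.50Fe_0.50)CO_3: molar mass 100.083 g/mol; 3×15.999 = 47.997 g → 47.96 wt%.
O in Ca_5(PO_4)_3F: molar mass 504.298 g/mol; 12×15.999 = 191.988 g → 38.07 wt%.
Difference = 47.96 − 38.07 = 9.89 percentage points.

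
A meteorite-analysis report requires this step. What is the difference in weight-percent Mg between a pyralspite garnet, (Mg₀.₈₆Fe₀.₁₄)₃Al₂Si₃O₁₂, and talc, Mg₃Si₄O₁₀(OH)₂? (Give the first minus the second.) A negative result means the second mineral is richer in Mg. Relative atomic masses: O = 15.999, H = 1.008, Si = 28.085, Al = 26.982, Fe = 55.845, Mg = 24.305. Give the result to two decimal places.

Mg in (Mg₀.₈₆Fe₀.₁₄)₃Al₂Si₃O₁₂: molar mass 416.369 g/mol; 2.58×24.305 = 62.707 g → 15.06 wt%.
Mg in Mg₃Si₄O₁₀(OH)₂: molar mass 379.259 g/mol; 3×24.305 = 72.915 g → 19.23 wt%.
Difference = 15.06 − 19.23 = -4.17 percentage points.

-4.17 percentage points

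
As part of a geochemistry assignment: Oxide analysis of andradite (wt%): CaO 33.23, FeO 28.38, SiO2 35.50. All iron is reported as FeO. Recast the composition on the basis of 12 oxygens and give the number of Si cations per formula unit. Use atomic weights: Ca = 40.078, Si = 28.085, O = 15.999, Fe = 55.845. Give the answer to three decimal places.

3.268 Si apfu

33.23 wt% CaO ÷ 56.077 g/mol = 0.59258 mol, giving 0.59258 Ca and 0.59258 O.
28.38 wt% FeO ÷ 71.844 g/mol = 0.39502 mol, giving 0.39502 Fe and 0.39502 O.
35.50 wt% SiO2 ÷ 60.083 g/mol = 0.59085 mol, giving 0.59085 Si and 1.18170 O.
Oxygen sums to 2.16930; scaling by 12/2.16930 = 5.53174 puts the formula on 12 O.
Si: 0.59085 × 5.53174 = 3.268 atoms per formula unit.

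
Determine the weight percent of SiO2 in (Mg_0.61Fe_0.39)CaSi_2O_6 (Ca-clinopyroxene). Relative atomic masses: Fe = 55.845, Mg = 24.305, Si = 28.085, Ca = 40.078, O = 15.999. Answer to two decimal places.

M((Mg_0.61Fe_0.39)CaSi_2O_6) = 228.848 g/mol; M(SiO2) = 60.083 g/mol.
Moles SiO2 per formula unit = 2 Si ÷ 1 = 2.0000.
SiO2 fraction = (2.0000 × 60.083) / 228.848 = 120.166/228.848 = 0.5251.

52.51 wt%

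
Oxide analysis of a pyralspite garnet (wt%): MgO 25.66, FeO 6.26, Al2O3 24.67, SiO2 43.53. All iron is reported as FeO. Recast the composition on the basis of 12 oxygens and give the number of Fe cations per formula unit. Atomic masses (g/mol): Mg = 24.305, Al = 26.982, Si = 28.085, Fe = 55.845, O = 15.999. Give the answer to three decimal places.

0.361 Fe apfu

MgO (M=40.304): mol = 0.63666; Mg = 0.63666, O = 0.63666.
FeO (M=71.844): mol = 0.08713; Fe = 0.08713, O = 0.08713.
Al2O3 (M=101.961): mol = 0.24196; Al = 0.48392, O = 0.72588.
SiO2 (M=60.083): mol = 0.72450; Si = 0.72450, O = 1.44900.
ΣO = 2.89867; factor = 12/ΣO = 4.13983.
Fe apfu = 0.08713 × 4.13983 = 0.361.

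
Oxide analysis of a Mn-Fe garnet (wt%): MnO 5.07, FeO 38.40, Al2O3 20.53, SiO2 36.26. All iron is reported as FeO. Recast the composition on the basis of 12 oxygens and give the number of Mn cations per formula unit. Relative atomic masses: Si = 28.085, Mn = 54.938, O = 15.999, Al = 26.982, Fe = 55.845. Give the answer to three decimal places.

0.355 Mn apfu

MnO (M=70.937): mol = 0.07147; Mn = 0.07147, O = 0.07147.
FeO (M=71.844): mol = 0.53449; Fe = 0.53449, O = 0.53449.
Al2O3 (M=101.961): mol = 0.20135; Al = 0.40270, O = 0.60405.
SiO2 (M=60.083): mol = 0.60350; Si = 0.60350, O = 1.20700.
ΣO = 2.41701; factor = 12/ΣO = 4.96481.
Mn apfu = 0.07147 × 4.96481 = 0.355.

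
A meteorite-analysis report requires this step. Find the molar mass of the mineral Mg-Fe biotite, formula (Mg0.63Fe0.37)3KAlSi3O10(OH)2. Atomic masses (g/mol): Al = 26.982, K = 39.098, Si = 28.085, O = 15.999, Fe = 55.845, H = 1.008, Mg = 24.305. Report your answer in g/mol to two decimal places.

The formula mass is the sum 1.89*24.305 + 1.11*55.845 + 1*39.098 + 1*26.982 + 3*28.085 + 12*15.999 + 2*1.008.

452.26 g/mol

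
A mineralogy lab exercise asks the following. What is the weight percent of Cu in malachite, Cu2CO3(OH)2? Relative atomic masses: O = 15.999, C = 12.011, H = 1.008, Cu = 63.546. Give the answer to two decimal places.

57.48 mass %

Formula mass = 2×63.546 + 1×12.011 + 5×15.999 + 2×1.008 = 221.114 g/mol, of which 127.092 g is Cu.
So Cu makes up 127.092/221.114 = 0.5748 of the mass, i.e. 57.48%.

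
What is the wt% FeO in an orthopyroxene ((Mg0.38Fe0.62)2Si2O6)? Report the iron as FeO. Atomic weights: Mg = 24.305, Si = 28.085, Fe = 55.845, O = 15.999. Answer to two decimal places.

37.14 wt%

Formula mass = 239.884 g/mol.
1.24 Fe → 1.2400 mol FeO per formula unit; M(FeO) = 71.844, so FeO mass = 89.087 g.
89.087/239.884 × 100 = 37.14 wt%.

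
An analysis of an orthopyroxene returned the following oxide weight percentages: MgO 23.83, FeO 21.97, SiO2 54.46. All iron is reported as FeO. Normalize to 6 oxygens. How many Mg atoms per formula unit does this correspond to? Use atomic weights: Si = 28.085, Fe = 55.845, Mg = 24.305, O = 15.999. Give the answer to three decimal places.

MgO: 23.83/40.304 = 0.59126 mol → 0.59126 mol Mg, 0.59126 mol O.
FeO: 21.97/71.844 = 0.30580 mol → 0.30580 mol Fe, 0.30580 mol O.
SiO2: 54.46/60.083 = 0.90641 mol → 0.90641 mol Si, 1.81282 mol O.
Total oxygen = 2.70988 mol. Normalization factor = 6/2.70988 = 2.21412.
Mg per 6 O = 0.59126 × 2.21412 = 1.309.

1.309 Mg apfu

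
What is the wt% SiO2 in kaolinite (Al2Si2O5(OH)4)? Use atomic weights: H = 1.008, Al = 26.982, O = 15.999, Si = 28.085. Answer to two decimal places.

M(Al2Si2O5(OH)4) = 258.157 g/mol; M(SiO2) = 60.083 g/mol.
Moles SiO2 per formula unit = 2 Si ÷ 1 = 2.0000.
SiO2 fraction = (2.0000 × 60.083) / 258.157 = 120.166/258.157 = 0.4655.

46.55 wt%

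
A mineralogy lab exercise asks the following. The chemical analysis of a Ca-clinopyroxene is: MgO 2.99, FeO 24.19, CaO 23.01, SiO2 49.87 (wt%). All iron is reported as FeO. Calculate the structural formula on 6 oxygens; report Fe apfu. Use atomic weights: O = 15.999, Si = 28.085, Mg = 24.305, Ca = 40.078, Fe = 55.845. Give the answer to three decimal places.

2.99 wt% MgO ÷ 40.304 g/mol = 0.07419 mol, giving 0.07419 Mg and 0.07419 O.
24.19 wt% FeO ÷ 71.844 g/mol = 0.33670 mol, giving 0.33670 Fe and 0.33670 O.
23.01 wt% CaO ÷ 56.077 g/mol = 0.41033 mol, giving 0.41033 Ca and 0.41033 O.
49.87 wt% SiO2 ÷ 60.083 g/mol = 0.83002 mol, giving 0.83002 Si and 1.66004 O.
Oxygen sums to 2.48126; scaling by 6/2.48126 = 2.41813 puts the formula on 6 O.
Fe: 0.33670 × 2.41813 = 0.814 atoms per formula unit.

0.814 Fe apfu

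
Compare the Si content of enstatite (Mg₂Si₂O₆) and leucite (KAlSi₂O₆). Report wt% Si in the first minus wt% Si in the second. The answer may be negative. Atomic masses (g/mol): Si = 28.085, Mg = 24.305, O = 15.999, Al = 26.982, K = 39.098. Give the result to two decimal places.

2.24 percentage points

M(Mg₂Si₂O₆) = 200.774 g/mol, so wt% Si = 56.170/200.774 × 100 = 27.98%.
M(KAlSi₂O₆) = 218.244 g/mol, so wt% Si = 56.170/218.244 × 100 = 25.74%.
27.98 − 25.74 = 2.24 pp.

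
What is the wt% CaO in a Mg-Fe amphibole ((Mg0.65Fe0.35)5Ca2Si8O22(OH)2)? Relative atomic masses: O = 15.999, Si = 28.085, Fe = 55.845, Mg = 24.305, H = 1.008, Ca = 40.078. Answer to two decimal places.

12.93 wt%

Formula mass = 867.548 g/mol.
2 Ca → 2.0000 mol CaO per formula unit; M(CaO) = 56.077, so CaO mass = 112.154 g.
112.154/867.548 × 100 = 12.93 wt%.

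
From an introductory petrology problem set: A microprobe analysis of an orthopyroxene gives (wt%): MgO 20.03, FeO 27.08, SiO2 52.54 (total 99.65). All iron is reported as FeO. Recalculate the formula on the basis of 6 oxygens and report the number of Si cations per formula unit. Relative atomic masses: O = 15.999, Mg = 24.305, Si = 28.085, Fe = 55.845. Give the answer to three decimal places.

MgO (M=40.304): mol = 0.49697; Mg = 0.49697, O = 0.49697.
FeO (M=71.844): mol = 0.37693; Fe = 0.37693, O = 0.37693.
SiO2 (M=60.083): mol = 0.87446; Si = 0.87446, O = 1.74892.
ΣO = 2.62282; factor = 6/ΣO = 2.28761.
Si apfu = 0.87446 × 2.28761 = 2.000.

2.000 Si apfu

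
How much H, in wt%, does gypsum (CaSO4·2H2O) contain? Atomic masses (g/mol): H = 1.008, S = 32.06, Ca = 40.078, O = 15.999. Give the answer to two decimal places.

Molar mass of CaSO4·2H2O: 1*40.078 + 1*32.06 + 6*15.999 + 4*1.008 = 172.164 g/mol.
Mass of H per formula unit: 4 × 1.008 = 4.032 g.
Weight fraction H = 4.032 / 172.164 = 0.0234.

2.34 wt%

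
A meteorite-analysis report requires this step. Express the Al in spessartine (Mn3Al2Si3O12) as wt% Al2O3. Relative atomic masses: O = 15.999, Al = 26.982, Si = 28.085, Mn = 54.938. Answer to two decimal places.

M(Mn3Al2Si3O12) = 495.021 g/mol; M(Al2O3) = 101.961 g/mol.
Moles Al2O3 per formula unit = 2 Al ÷ 2 = 1.0000.
Al2O3 fraction = (1.0000 × 101.961) / 495.021 = 101.961/495.021 = 0.2060.

20.60 wt%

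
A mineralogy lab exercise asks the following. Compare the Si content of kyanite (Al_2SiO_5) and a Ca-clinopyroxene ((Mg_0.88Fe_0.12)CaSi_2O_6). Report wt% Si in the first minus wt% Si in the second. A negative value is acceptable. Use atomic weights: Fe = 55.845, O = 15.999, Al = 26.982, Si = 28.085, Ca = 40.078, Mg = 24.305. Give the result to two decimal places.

-8.16 percentage points

M(Al_2SiO_5) = 162.044 g/mol, so wt% Si = 28.085/162.044 × 100 = 17.33%.
M((Mg_0.88Fe_0.12)CaSi_2O_6) = 220.332 g/mol, so wt% Si = 56.170/220.332 × 100 = 25.49%.
17.33 − 25.49 = -8.16 pp.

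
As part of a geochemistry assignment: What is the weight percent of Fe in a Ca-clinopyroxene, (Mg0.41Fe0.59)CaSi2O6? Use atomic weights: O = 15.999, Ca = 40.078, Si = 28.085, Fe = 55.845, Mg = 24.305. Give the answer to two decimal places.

Formula mass = 0.41*24.305 + 0.59*55.845 + 1*40.078 + 2*28.085 + 6*15.999 = 235.156 g/mol, of which 32.949 g is Fe.
So Fe makes up 32.949/235.156 = 0.1401 of the mass, i.e. 14.01%.

14.01 wt%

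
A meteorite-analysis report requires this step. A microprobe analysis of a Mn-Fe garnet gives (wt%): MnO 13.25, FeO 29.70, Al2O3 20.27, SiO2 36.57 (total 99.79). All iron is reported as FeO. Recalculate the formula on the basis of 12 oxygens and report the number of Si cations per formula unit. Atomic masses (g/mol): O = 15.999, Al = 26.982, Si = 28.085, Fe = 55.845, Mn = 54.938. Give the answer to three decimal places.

MnO: 13.25/70.937 = 0.18679 mol → 0.18679 mol Mn, 0.18679 mol O.
FeO: 29.70/71.844 = 0.41340 mol → 0.41340 mol Fe, 0.41340 mol O.
Al2O3: 20.27/101.961 = 0.19880 mol → 0.39760 mol Al, 0.59640 mol O.
SiO2: 36.57/60.083 = 0.60866 mol → 0.60866 mol Si, 1.21732 mol O.
Total oxygen = 2.41391 mol. Normalization factor = 12/2.41391 = 4.97119.
Si per 12 O = 0.60866 × 4.97119 = 3.026.

3.026 Si apfu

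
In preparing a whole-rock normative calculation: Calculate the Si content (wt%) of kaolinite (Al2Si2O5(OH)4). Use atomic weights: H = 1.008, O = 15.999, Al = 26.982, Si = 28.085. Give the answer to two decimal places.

M(Al2Si2O5(OH)4) = 258.157 g/mol.
Si contributes 2 × 28.085 = 56.170 g per mole.
56.170/258.157 = 0.2176 → 21.76%.

21.76 wt%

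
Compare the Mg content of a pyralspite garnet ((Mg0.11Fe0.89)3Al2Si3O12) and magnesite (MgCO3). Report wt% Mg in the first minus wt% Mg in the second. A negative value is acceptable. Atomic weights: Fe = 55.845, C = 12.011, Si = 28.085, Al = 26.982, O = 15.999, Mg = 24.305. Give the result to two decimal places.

Mg in (Mg0.11Fe0.89)3Al2Si3O12: molar mass 487.334 g/mol; 0.33×24.305 = 8.021 g → 1.65 wt%.
Mg in MgCO3: molar mass 84.313 g/mol; 1×24.305 = 24.305 g → 28.83 wt%.
Difference = 1.65 − 28.83 = -27.18 percentage points.

-27.18 percentage points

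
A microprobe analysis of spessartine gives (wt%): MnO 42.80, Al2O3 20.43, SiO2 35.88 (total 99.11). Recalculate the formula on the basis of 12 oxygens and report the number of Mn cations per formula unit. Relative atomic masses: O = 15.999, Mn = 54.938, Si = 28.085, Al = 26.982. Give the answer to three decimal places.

MnO (M=70.937): mol = 0.60335; Mn = 0.60335, O = 0.60335.
Al2O3 (M=101.961): mol = 0.20037; Al = 0.40074, O = 0.60111.
SiO2 (M=60.083): mol = 0.59717; Si = 0.59717, O = 1.19434.
ΣO = 2.39880; factor = 12/ΣO = 5.00250.
Mn apfu = 0.60335 × 5.00250 = 3.018.

3.018 Mn apfu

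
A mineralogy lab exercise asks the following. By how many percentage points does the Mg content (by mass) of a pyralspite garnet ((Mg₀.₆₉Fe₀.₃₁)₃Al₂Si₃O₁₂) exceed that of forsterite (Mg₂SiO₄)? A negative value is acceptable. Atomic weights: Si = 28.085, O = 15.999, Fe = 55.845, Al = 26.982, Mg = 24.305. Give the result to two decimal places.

-22.92 percentage points

M((Mg₀.₆₉Fe₀.₃₁)₃Al₂Si₃O₁₂) = 432.454 g/mol, so wt% Mg = 50.311/432.454 × 100 = 11.63%.
M(Mg₂SiO₄) = 140.691 g/mol, so wt% Mg = 48.610/140.691 × 100 = 34.55%.
11.63 − 34.55 = -22.92 pp.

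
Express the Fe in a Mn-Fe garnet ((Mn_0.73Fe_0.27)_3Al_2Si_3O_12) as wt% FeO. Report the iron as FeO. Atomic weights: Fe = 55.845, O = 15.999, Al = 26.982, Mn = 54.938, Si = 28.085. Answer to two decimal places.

M((Mn_0.73Fe_0.27)_3Al_2Si_3O_12) = 495.756 g/mol; M(FeO) = 71.844 g/mol.
Moles FeO per formula unit = 0.81 Fe ÷ 1 = 0.8100.
FeO fraction = (0.8100 × 71.844) / 495.756 = 58.194/495.756 = 0.1174.

11.74 wt%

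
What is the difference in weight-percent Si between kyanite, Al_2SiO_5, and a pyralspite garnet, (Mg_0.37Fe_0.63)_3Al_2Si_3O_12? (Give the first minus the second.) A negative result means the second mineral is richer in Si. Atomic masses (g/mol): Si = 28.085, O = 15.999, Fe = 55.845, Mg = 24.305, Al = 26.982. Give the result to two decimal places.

-0.88 percentage points

Si in Al_2SiO_5: molar mass 162.044 g/mol; 1×28.085 = 28.085 g → 17.33 wt%.
Si in (Mg_0.37Fe_0.63)_3Al_2Si_3O_12: molar mass 462.733 g/mol; 3×28.085 = 84.255 g → 18.21 wt%.
Difference = 17.33 − 18.21 = -0.88 percentage points.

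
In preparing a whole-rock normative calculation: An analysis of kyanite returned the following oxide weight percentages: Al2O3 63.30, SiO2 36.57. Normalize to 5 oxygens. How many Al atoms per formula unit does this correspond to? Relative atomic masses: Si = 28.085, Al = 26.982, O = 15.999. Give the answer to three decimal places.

Al2O3: 63.30/101.961 = 0.62083 mol → 1.24166 mol Al, 1.86249 mol O.
SiO2: 36.57/60.083 = 0.60866 mol → 0.60866 mol Si, 1.21732 mol O.
Total oxygen = 3.07981 mol. Normalization factor = 5/3.07981 = 1.62348.
Al per 5 O = 1.24166 × 1.62348 = 2.016.

2.016 Al apfu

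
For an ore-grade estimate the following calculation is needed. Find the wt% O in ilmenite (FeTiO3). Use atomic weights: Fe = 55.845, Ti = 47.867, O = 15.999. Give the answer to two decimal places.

31.64 mass %

Molar mass of FeTiO3: 1×55.845 + 1×47.867 + 3×15.999 = 151.709 g/mol.
Mass of O per formula unit: 3 × 15.999 = 47.997 g.
Weight fraction O = 47.997 / 151.709 = 0.3164.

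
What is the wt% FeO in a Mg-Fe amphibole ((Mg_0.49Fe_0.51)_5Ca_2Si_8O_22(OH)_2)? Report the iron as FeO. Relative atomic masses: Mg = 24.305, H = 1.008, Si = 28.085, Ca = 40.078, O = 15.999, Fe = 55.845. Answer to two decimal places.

20.52 wt%

Molar mass of (Mg_0.49Fe_0.51)_5Ca_2Si_8O_22(OH)_2 = 2.45×24.305 + 2.55×55.845 + 2×40.078 + 8×28.085 + 24×15.999 + 2×1.008 = 892.780 g/mol.
Each formula unit contains 2.55 Fe, equivalent to 2.55/1 = 2.5500 mol FeO.
M(FeO) = 1×55.845 + 1×15.999 = 71.844 g/mol.
Mass of FeO per formula unit = 2.5500 × 71.844 = 183.202 g.
FeO wt% = 183.202 / 892.780 × 100 = 20.52%.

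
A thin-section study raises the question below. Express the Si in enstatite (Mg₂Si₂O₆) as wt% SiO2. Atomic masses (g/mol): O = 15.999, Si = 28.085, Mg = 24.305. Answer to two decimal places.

Molar mass of Mg₂Si₂O₆ = 2*24.305 + 2*28.085 + 6*15.999 = 200.774 g/mol.
Each formula unit contains 2 Si, equivalent to 2/1 = 2.0000 mol SiO2.
M(SiO2) = 1×28.085 + 2×15.999 = 60.083 g/mol.
Mass of SiO2 per formula unit = 2.0000 × 60.083 = 120.166 g.
SiO2 wt% = 120.166 / 200.774 × 100 = 59.85%.

59.85 wt%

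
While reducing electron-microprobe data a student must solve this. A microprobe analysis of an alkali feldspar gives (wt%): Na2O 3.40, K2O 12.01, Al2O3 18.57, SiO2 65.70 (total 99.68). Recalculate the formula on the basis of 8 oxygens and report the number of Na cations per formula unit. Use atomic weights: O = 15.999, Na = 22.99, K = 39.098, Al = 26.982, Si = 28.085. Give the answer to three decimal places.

0.301 Na apfu

Na2O (M=61.979): mol = 0.05486; Na = 0.10972, O = 0.05486.
K2O (M=94.195): mol = 0.12750; K = 0.25500, O = 0.12750.
Al2O3 (M=101.961): mol = 0.18213; Al = 0.36426, O = 0.54639.
SiO2 (M=60.083): mol = 1.09349; Si = 1.09349, O = 2.18698.
ΣO = 2.91573; factor = 8/ΣO = 2.74374.
Na apfu = 0.10972 × 2.74374 = 0.301.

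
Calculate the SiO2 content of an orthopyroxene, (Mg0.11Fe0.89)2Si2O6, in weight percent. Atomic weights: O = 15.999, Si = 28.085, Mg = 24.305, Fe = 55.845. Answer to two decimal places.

Formula mass = 256.915 g/mol.
2 Si → 2.0000 mol SiO2 per formula unit; M(SiO2) = 60.083, so SiO2 mass = 120.166 g.
120.166/256.915 × 100 = 46.77 wt%.

46.77 wt%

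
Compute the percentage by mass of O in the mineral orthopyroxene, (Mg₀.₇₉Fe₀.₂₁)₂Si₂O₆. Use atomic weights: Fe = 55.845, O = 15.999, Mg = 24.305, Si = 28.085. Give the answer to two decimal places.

Molar mass of (Mg₀.₇₉Fe₀.₂₁)₂Si₂O₆: 1.58·24.305 + 0.42·55.845 + 2·28.085 + 6·15.999 = 214.021 g/mol.
Mass of O per formula unit: 6 × 15.999 = 95.994 g.
Weight fraction O = 95.994 / 214.021 = 0.4485.

44.85 mass %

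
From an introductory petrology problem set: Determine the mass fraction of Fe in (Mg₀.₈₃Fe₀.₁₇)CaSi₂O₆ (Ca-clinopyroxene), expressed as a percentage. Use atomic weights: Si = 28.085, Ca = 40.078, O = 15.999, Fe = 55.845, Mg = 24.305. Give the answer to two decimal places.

4.28 wt%

Molar mass of (Mg₀.₈₃Fe₀.₁₇)CaSi₂O₆: 0.83·24.305 + 0.17·55.845 + 1·40.078 + 2·28.085 + 6·15.999 = 221.909 g/mol.
Mass of Fe per formula unit: 0.17 × 55.845 = 9.494 g.
Weight fraction Fe = 9.494 / 221.909 = 0.0428.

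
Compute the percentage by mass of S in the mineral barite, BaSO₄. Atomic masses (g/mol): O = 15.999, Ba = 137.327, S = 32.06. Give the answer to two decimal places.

M(BaSO₄) = 233.383 g/mol.
S contributes 1 × 32.06 = 32.060 g per mole.
32.060/233.383 = 0.1374 → 13.74%.

13.74 weight percent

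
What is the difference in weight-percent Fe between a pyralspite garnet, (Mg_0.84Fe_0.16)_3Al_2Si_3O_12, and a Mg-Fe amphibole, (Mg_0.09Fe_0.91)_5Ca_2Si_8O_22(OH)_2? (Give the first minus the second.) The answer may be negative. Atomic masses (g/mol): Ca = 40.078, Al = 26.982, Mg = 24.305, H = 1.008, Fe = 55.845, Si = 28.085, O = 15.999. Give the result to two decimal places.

-20.17 percentage points

M((Mg_0.84Fe_0.16)_3Al_2Si_3O_12) = 418.261 g/mol, so wt% Fe = 26.806/418.261 × 100 = 6.41%.
M((Mg_0.09Fe_0.91)_5Ca_2Si_8O_22(OH)_2) = 955.860 g/mol, so wt% Fe = 254.095/955.860 × 100 = 26.58%.
6.41 − 26.58 = -20.17 pp.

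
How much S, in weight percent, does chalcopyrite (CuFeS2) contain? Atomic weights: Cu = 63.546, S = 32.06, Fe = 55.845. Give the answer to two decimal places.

M(CuFeS2) = 183.511 g/mol.
S contributes 2 × 32.06 = 64.120 g per mole.
64.120/183.511 = 0.3494 → 34.94%.

34.94 weight percent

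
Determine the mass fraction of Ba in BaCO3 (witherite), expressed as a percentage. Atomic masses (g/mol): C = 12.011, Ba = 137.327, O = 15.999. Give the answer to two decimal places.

69.59 mass %

Formula mass = 1·137.327 + 1·12.011 + 3·15.999 = 197.335 g/mol, of which 137.327 g is Ba.
So Ba makes up 137.327/197.335 = 0.6959 of the mass, i.e. 69.59%.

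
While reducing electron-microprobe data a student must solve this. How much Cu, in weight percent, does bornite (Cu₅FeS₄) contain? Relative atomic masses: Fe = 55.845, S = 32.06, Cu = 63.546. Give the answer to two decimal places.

Formula mass = 5×63.546 + 1×55.845 + 4×32.06 = 501.815 g/mol, of which 317.730 g is Cu.
So Cu makes up 317.730/501.815 = 0.6332 of the mass, i.e. 63.32%.

63.32 weight percent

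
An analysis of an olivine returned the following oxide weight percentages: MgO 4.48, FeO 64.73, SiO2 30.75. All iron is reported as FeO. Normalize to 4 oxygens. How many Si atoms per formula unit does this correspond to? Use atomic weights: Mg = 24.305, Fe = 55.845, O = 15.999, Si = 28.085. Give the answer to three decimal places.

MgO (M=40.304): mol = 0.11116; Mg = 0.11116, O = 0.11116.
FeO (M=71.844): mol = 0.90098; Fe = 0.90098, O = 0.90098.
SiO2 (M=60.083): mol = 0.51179; Si = 0.51179, O = 1.02358.
ΣO = 2.03572; factor = 4/ΣO = 1.96491.
Si apfu = 0.51179 × 1.96491 = 1.006.

1.006 Si apfu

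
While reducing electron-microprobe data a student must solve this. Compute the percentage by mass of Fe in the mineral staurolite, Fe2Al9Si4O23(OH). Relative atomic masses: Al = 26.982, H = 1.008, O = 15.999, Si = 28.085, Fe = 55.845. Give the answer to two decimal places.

13.11 wt%

Formula mass = 2×55.845 + 9×26.982 + 4×28.085 + 24×15.999 + 1×1.008 = 851.852 g/mol, of which 111.690 g is Fe.
So Fe makes up 111.690/851.852 = 0.1311 of the mass, i.e. 13.11%.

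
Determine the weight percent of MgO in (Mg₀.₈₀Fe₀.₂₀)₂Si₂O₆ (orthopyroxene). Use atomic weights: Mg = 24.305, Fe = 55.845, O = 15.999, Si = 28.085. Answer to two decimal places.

30.22 wt%

Molar mass of (Mg₀.₈₀Fe₀.₂₀)₂Si₂O₆ = 1.60×24.305 + 0.40×55.845 + 2×28.085 + 6×15.999 = 213.390 g/mol.
Each formula unit contains 1.60 Mg, equivalent to 1.60/1 = 1.6000 mol MgO.
M(MgO) = 1×24.305 + 1×15.999 = 40.304 g/mol.
Mass of MgO per formula unit = 1.6000 × 40.304 = 64.486 g.
MgO wt% = 64.486 / 213.390 × 100 = 30.22%.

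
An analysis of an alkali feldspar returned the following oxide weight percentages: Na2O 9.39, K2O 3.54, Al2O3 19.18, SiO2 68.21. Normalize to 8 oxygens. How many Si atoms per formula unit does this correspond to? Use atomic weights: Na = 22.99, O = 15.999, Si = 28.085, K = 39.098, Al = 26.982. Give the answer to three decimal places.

3.003 Si apfu

Na2O: 9.39/61.979 = 0.15150 mol → 0.30300 mol Na, 0.15150 mol O.
K2O: 3.54/94.195 = 0.03758 mol → 0.07516 mol K, 0.03758 mol O.
Al2O3: 19.18/101.961 = 0.18811 mol → 0.37622 mol Al, 0.56433 mol O.
SiO2: 68.21/60.083 = 1.13526 mol → 1.13526 mol Si, 2.27052 mol O.
Total oxygen = 3.02393 mol. Normalization factor = 8/3.02393 = 2.64556.
Si per 8 O = 1.13526 × 2.64556 = 3.003.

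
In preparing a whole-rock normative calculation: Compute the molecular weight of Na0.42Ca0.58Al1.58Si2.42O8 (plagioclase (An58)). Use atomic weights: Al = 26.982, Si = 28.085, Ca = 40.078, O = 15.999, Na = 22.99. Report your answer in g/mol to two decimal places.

M = 0.42·22.99 + 0.58·40.078 + 1.58·26.982 + 2.42·28.085 + 8·15.999

271.49 g/mol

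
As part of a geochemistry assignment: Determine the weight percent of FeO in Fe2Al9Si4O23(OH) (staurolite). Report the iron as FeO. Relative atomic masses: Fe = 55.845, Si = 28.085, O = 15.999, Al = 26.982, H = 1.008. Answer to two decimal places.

16.87 wt%

Molar mass of Fe2Al9Si4O23(OH) = 2×55.845 + 9×26.982 + 4×28.085 + 24×15.999 + 1×1.008 = 851.852 g/mol.
Each formula unit contains 2 Fe, equivalent to 2/1 = 2.0000 mol FeO.
M(FeO) = 1×55.845 + 1×15.999 = 71.844 g/mol.
Mass of FeO per formula unit = 2.0000 × 71.844 = 143.688 g.
FeO wt% = 143.688 / 851.852 × 100 = 16.87%.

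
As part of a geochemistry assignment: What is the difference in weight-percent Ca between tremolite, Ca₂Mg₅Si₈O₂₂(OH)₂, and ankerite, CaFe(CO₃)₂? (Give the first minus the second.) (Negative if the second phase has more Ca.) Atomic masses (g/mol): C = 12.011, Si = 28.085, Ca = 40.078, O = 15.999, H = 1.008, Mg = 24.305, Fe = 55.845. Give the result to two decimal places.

-8.69 percentage points

First mineral: 80.156 g Ca in 812.353 g formula = 9.87 wt% Ca.
Second mineral: 40.078 g Ca in 215.939 g formula = 18.56 wt% Ca.
9.87% − 18.56% gives a difference of -8.69 percentage points.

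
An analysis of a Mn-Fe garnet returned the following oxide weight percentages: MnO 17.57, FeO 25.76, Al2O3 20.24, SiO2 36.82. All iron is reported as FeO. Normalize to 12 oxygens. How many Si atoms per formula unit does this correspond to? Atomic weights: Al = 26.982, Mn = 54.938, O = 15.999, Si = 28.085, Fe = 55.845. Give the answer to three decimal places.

MnO: 17.57/70.937 = 0.24768 mol → 0.24768 mol Mn, 0.24768 mol O.
FeO: 25.76/71.844 = 0.35855 mol → 0.35855 mol Fe, 0.35855 mol O.
Al2O3: 20.24/101.961 = 0.19851 mol → 0.39702 mol Al, 0.59553 mol O.
SiO2: 36.82/60.083 = 0.61282 mol → 0.61282 mol Si, 1.22564 mol O.
Total oxygen = 2.42740 mol. Normalization factor = 12/2.42740 = 4.94356.
Si per 12 O = 0.61282 × 4.94356 = 3.030.

3.030 Si apfu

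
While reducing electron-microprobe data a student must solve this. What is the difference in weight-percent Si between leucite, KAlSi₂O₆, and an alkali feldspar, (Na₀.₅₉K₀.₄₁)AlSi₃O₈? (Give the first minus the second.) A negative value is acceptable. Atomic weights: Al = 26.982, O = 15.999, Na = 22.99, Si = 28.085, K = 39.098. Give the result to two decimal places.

M(KAlSi₂O₆) = 218.244 g/mol, so wt% Si = 56.170/218.244 × 100 = 25.74%.
M((Na₀.₅₉K₀.₄₁)AlSi₃O₈) = 268.823 g/mol, so wt% Si = 84.255/268.823 × 100 = 31.34%.
25.74 − 31.34 = -5.60 pp.

-5.60 percentage points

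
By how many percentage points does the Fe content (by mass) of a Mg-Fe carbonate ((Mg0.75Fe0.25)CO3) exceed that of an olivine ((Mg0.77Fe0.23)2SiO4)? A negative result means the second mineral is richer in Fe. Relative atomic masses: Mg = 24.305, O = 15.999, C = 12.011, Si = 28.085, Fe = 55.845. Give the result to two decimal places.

Fe in (Mg0.75Fe0.25)CO3: molar mass 92.198 g/mol; 0.25×55.845 = 13.961 g → 15.14 wt%.
Fe in (Mg0.77Fe0.23)2SiO4: molar mass 155.199 g/mol; 0.46×55.845 = 25.689 g → 16.55 wt%.
Difference = 15.14 − 16.55 = -1.41 percentage points.

-1.41 percentage points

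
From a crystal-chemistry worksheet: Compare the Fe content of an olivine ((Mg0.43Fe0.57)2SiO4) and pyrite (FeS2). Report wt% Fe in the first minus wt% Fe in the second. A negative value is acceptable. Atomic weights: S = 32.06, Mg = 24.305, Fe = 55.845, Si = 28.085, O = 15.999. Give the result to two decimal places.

-10.51 percentage points

Fe in (Mg0.43Fe0.57)2SiO4: molar mass 176.647 g/mol; 1.14×55.845 = 63.663 g → 36.04 wt%.
Fe in FeS2: molar mass 119.965 g/mol; 1×55.845 = 55.845 g → 46.55 wt%.
Difference = 36.04 − 46.55 = -10.51 percentage points.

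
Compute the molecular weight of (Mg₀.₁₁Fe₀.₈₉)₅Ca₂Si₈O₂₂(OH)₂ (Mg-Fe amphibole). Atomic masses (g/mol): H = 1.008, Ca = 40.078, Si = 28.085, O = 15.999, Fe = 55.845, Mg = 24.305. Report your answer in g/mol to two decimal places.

952.71 g/mol

M = 0.55·24.305 + 4.45·55.845 + 2·40.078 + 8·28.085 + 24·15.999 + 2·1.008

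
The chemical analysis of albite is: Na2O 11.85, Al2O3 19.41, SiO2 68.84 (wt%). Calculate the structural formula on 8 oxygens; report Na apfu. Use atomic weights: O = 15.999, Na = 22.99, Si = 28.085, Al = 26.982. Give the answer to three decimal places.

1.002 Na apfu

Na2O (M=61.979): mol = 0.19119; Na = 0.38238, O = 0.19119.
Al2O3 (M=101.961): mol = 0.19037; Al = 0.38074, O = 0.57111.
SiO2 (M=60.083): mol = 1.14575; Si = 1.14575, O = 2.29150.
ΣO = 3.05380; factor = 8/ΣO = 2.61969.
Na apfu = 0.38238 × 2.61969 = 1.002.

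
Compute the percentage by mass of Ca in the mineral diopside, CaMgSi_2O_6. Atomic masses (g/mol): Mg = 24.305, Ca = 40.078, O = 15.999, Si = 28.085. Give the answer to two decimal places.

18.51 wt%

Formula mass = 1×40.078 + 1×24.305 + 2×28.085 + 6×15.999 = 216.547 g/mol, of which 40.078 g is Ca.
So Ca makes up 40.078/216.547 = 0.1851 of the mass, i.e. 18.51%.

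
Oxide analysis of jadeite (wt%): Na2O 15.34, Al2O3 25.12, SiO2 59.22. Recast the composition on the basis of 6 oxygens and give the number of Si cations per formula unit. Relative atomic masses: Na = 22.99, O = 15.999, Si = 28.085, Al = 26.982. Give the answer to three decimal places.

1.999 Si apfu

Na2O: 15.34/61.979 = 0.24750 mol → 0.49500 mol Na, 0.24750 mol O.
Al2O3: 25.12/101.961 = 0.24637 mol → 0.49274 mol Al, 0.73911 mol O.
SiO2: 59.22/60.083 = 0.98564 mol → 0.98564 mol Si, 1.97128 mol O.
Total oxygen = 2.95789 mol. Normalization factor = 6/2.95789 = 2.02847.
Si per 6 O = 0.98564 × 2.02847 = 1.999.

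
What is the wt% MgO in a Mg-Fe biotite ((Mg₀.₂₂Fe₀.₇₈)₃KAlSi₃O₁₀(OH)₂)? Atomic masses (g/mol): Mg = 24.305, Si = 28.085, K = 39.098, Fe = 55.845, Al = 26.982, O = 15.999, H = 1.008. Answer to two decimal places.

5.42 wt%

Formula mass = 491.058 g/mol.
0.66 Mg → 0.6600 mol MgO per formula unit; M(MgO) = 40.304, so MgO mass = 26.601 g.
26.601/491.058 × 100 = 5.42 wt%.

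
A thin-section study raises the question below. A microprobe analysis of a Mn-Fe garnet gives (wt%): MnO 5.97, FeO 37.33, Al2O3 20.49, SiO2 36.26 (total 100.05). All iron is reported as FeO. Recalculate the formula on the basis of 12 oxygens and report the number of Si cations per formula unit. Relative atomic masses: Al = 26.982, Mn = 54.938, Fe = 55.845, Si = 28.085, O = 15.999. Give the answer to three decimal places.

MnO (M=70.937): mol = 0.08416; Mn = 0.08416, O = 0.08416.
FeO (M=71.844): mol = 0.51960; Fe = 0.51960, O = 0.51960.
Al2O3 (M=101.961): mol = 0.20096; Al = 0.40192, O = 0.60288.
SiO2 (M=60.083): mol = 0.60350; Si = 0.60350, O = 1.20700.
ΣO = 2.41364; factor = 12/ΣO = 4.97174.
Si apfu = 0.60350 × 4.97174 = 3.000.

3.000 Si apfu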